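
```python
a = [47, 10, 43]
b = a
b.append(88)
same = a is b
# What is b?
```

After line 1: a = [47, 10, 43]
After line 2 (b = a is an alias, same object): a = [47, 10, 43], b = [47, 10, 43]
After line 3 (b.append mutates the shared list): a = [47, 10, 43, 88], b = [47, 10, 43, 88]
After line 4 (same = a is b; same object -> True): same = True

[47, 10, 43, 88]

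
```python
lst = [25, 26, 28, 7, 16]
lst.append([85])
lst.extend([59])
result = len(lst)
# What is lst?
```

After line 1: lst = [25, 26, 28, 7, 16]
After line 2 (append adds [85] as single element): lst = [25, 26, 28, 7, 16, [85]]
After line 3 (extend unpacks [59], adds 59): lst = [25, 26, 28, 7, 16, [85], 59]
After line 4: result = len(lst) = 7

[25, 26, 28, 7, 16, [85], 59]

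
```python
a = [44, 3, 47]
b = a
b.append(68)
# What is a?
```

After line 1: a = [44, 3, 47]
After line 2 (b = a is an alias, same object): a = [44, 3, 47], b = [44, 3, 47]
After line 3 (b.append mutates the shared list): a = [44, 3, 47, 68], b = [44, 3, 47, 68]

[44, 3, 47, 68]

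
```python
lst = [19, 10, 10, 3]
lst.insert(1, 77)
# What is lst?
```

[19, 77, 10, 10, 3]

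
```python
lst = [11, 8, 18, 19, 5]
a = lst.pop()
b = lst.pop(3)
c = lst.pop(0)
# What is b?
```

After line 1: lst = [11, 8, 18, 19, 5]
After line 2 (pop() -> a = 5): lst = [11, 8, 18, 19]
After line 3 (pop(3) -> b = 19): lst = [11, 8, 18]
After line 4 (pop(0) -> c = 11): lst = [8, 18]

19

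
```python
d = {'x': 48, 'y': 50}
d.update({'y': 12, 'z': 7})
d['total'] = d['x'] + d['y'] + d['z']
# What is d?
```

After line 1: d = {'x': 48, 'y': 50}
After line 2 (y overwritten, z added): d = {'x': 48, 'y': 12, 'z': 7}
After line 3 (total = 48 + 12 + 7 = 67): d = {'x': 48, 'y': 12, 'z': 7, 'total': 67}

{'x': 48, 'y': 12, 'z': 7, 'total': 67}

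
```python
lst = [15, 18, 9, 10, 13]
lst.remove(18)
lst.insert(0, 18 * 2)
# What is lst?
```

After line 1: lst = [15, 18, 9, 10, 13]
After line 2 (remove first 18): lst = [15, 9, 10, 13]
After line 3 (insert 36 at index 0): lst = [36, 15, 9, 10, 13]

[36, 15, 9, 10, 13]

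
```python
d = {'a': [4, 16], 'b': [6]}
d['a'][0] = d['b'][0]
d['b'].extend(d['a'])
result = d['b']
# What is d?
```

After line 1: d = {'a': [4, 16], 'b': [6]}
After line 2 (a[0] = b[0] = 6): d = {'a': [6, 16], 'b': [6]}
After line 3 (b.extend(a) appends [6, 16]): d = {'a': [6, 16], 'b': [6, 6, 16]}
After line 4: result = d['b'] = [6, 6, 16]

{'a': [6, 16], 'b': [6, 6, 16]}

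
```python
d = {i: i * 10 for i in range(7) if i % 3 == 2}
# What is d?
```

{2: 20, 5: 50}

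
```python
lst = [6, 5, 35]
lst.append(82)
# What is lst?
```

[6, 5, 35, 82]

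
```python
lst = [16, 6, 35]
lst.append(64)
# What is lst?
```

[16, 6, 35, 64]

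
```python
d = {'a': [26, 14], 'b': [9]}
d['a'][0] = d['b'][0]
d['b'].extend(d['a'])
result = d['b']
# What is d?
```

After line 1: d = {'a': [26, 14], 'b': [9]}
After line 2 (a[0] = b[0] = 9): d = {'a': [9, 14], 'b': [9]}
After line 3 (b.extend(a) appends [9, 14]): d = {'a': [9, 14], 'b': [9, 9, 14]}
After line 4: result = d['b'] = [9, 9, 14]

{'a': [9, 14], 'b': [9, 9, 14]}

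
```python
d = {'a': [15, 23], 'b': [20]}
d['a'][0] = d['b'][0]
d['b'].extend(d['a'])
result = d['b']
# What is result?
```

After line 1: d = {'a': [15, 23], 'b': [20]}
After line 2 (a[0] = b[0] = 20): d = {'a': [20, 23], 'b': [20]}
After line 3 (b.extend(a) appends [20, 23]): d = {'a': [20, 23], 'b': [20, 20, 23]}
After line 4: result = d['b'] = [20, 20, 23]

[20, 20, 23]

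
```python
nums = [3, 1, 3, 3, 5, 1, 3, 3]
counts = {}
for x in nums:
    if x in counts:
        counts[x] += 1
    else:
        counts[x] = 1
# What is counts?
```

Initial: counts = {}, nums = [3, 1, 3, 3, 5, 1, 3, 3]
See 3: counts = {3: 1}
See 1: counts = {3: 1, 1: 1}
See 3: counts = {3: 2, 1: 1}
See 3: counts = {3: 3, 1: 1}
See 5: counts = {3: 3, 1: 1, 5: 1}
See 1: counts = {3: 3, 1: 2, 5: 1}
See 3: counts = {3: 4, 1: 2, 5: 1}
See 3: counts = {3: 5, 1: 2, 5: 1}

{3: 5, 1: 2, 5: 1}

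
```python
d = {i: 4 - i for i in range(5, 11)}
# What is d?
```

{5: -1, 6: -2, 7: -3, 8: -4, 9: -5, 10: -6}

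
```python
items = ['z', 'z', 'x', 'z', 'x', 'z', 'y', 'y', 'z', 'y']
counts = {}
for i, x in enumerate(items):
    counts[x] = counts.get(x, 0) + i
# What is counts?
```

Initial: counts = {}, items = ['z', 'z', 'x', 'z', 'x', 'z', 'y', 'y', 'z', 'y']
i=0, x='z': counts = {'z': 0}
i=1, x='z': counts = {'z': 1}
i=2, x='x': counts = {'z': 1, 'x': 2}
i=3, x='z': counts = {'z': 4, 'x': 2}
i=4, x='x': counts = {'z': 4, 'x': 6}
i=5, x='z': counts = {'z': 9, 'x': 6}
i=6, x='y': counts = {'z': 9, 'x': 6, 'y': 6}
i=7, x='y': counts = {'z': 9, 'x': 6, 'y': 13}
i=8, x='z': counts = {'z': 17, 'x': 6, 'y': 13}
i=9, x='y': counts = {'z': 17, 'x': 6, 'y': 22}

{'z': 17, 'x': 6, 'y': 22}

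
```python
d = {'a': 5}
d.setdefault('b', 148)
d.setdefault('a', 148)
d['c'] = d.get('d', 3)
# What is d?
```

After line 1: d = {'a': 5}
After line 2 (setdefault adds 'b'=148): d = {'a': 5, 'b': 148}
After line 3 (setdefault 'a' no-op, already exists): d = {'a': 5, 'b': 148}
After line 4 (get('d', 3) returns default since 'd' not in d): d = {'a': 5, 'b': 148, 'c': 3}

{'a': 5, 'b': 148, 'c': 3}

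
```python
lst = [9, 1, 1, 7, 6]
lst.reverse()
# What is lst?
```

[6, 7, 1, 1, 9]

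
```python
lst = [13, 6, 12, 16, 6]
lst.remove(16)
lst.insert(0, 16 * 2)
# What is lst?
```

After line 1: lst = [13, 6, 12, 16, 6]
After line 2 (remove first 16): lst = [13, 6, 12, 6]
After line 3 (insert 32 at index 0): lst = [32, 13, 6, 12, 6]

[32, 13, 6, 12, 6]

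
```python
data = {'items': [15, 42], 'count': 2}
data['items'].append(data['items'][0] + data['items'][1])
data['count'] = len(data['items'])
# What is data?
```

After line 1: data = {'items': [15, 42], 'count': 2}
After line 2 (append 15 + 42 = 57): data = {'items': [15, 42, 57], 'count': 2}
After line 3 (count = len(items) = 3): data = {'items': [15, 42, 57], 'count': 3}

{'items': [15, 42, 57], 'count': 3}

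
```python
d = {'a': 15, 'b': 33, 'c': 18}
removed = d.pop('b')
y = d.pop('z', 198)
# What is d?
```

After line 1: d = {'a': 15, 'b': 33, 'c': 18}
After line 2 (pop 'b' returns 33): d = {'a': 15, 'c': 18}, removed = 33
After line 3 (pop 'z' missing, returns default 198): d = {'a': 15, 'c': 18}, y = 198

{'a': 15, 'c': 18}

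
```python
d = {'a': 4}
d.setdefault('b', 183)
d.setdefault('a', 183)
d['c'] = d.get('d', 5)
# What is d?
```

After line 1: d = {'a': 4}
After line 2 (setdefault adds 'b'=183): d = {'a': 4, 'b': 183}
After line 3 (setdefault 'a' no-op, already exists): d = {'a': 4, 'b': 183}
After line 4 (get('d', 5) returns default since 'd' not in d): d = {'a': 4, 'b': 183, 'c': 5}

{'a': 4, 'b': 183, 'c': 5}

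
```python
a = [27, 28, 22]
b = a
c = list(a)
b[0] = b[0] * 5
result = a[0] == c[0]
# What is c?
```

After line 1: a = [27, 28, 22]
After line 2 (b = a, alias): a = [27, 28, 22], b = [27, 28, 22]
After line 3 (c = list(a) is a copy, new object): c = [27, 28, 22]
After line 4 (b[0] = 27 * 5 = 135; mutates shared a/b): a = b = [135, 28, 22], c = [27, 28, 22]
After line 5 (a[0] = 135, c[0] = 27; result = False)

[27, 28, 22]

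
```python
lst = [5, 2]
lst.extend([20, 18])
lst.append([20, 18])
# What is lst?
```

After line 1: lst = [5, 2]
After line 2 (extend unpacks [20, 18]): lst = [5, 2, 20, 18]
After line 3 (append adds [20, 18] as single element): lst = [5, 2, 20, 18, [20, 18]]

[5, 2, 20, 18, [20, 18]]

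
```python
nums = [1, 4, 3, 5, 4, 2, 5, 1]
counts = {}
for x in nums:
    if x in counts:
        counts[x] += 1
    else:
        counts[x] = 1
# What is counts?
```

Initial: counts = {}, nums = [1, 4, 3, 5, 4, 2, 5, 1]
See 1: counts = {1: 1}
See 4: counts = {1: 1, 4: 1}
See 3: counts = {1: 1, 4: 1, 3: 1}
See 5: counts = {1: 1, 4: 1, 3: 1, 5: 1}
See 4: counts = {1: 1, 4: 2, 3: 1, 5: 1}
See 2: counts = {1: 1, 4: 2, 3: 1, 5: 1, 2: 1}
See 5: counts = {1: 1, 4: 2, 3: 1, 5: 2, 2: 1}
See 1: counts = {1: 2, 4: 2, 3: 1, 5: 2, 2: 1}

{1: 2, 4: 2, 3: 1, 5: 2, 2: 1}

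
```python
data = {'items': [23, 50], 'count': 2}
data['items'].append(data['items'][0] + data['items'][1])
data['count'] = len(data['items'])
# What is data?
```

After line 1: data = {'items': [23, 50], 'count': 2}
After line 2 (append 23 + 50 = 73): data = {'items': [23, 50, 73], 'count': 2}
After line 3 (count = len(items) = 3): data = {'items': [23, 50, 73], 'count': 3}

{'items': [23, 50, 73], 'count': 3}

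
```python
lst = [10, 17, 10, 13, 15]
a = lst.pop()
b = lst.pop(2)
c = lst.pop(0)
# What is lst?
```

After line 1: lst = [10, 17, 10, 13, 15]
After line 2 (pop() -> a = 15): lst = [10, 17, 10, 13]
After line 3 (pop(2) -> b = 10): lst = [10, 17, 13]
After line 4 (pop(0) -> c = 10): lst = [17, 13]

[17, 13]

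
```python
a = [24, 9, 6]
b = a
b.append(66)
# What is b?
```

After line 1: a = [24, 9, 6]
After line 2 (b = a is an alias, same object): a = [24, 9, 6], b = [24, 9, 6]
After line 3 (b.append mutates the shared list): a = [24, 9, 6, 66], b = [24, 9, 6, 66]

[24, 9, 6, 66]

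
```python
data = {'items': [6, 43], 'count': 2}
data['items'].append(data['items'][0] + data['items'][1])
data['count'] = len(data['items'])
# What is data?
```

After line 1: data = {'items': [6, 43], 'count': 2}
After line 2 (append 6 + 43 = 49): data = {'items': [6, 43, 49], 'count': 2}
After line 3 (count = len(items) = 3): data = {'items': [6, 43, 49], 'count': 3}

{'items': [6, 43, 49], 'count': 3}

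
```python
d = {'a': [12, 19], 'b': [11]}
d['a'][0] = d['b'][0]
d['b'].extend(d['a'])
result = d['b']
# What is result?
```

After line 1: d = {'a': [12, 19], 'b': [11]}
After line 2 (a[0] = b[0] = 11): d = {'a': [11, 19], 'b': [11]}
After line 3 (b.extend(a) appends [11, 19]): d = {'a': [11, 19], 'b': [11, 11, 19]}
After line 4: result = d['b'] = [11, 11, 19]

[11, 11, 19]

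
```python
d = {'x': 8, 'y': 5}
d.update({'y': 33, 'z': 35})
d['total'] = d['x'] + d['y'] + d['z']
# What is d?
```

After line 1: d = {'x': 8, 'y': 5}
After line 2 (y overwritten, z added): d = {'x': 8, 'y': 33, 'z': 35}
After line 3 (total = 8 + 33 + 35 = 76): d = {'x': 8, 'y': 33, 'z': 35, 'total': 76}

{'x': 8, 'y': 33, 'z': 35, 'total': 76}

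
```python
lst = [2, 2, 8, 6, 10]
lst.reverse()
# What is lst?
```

[10, 6, 8, 2, 2]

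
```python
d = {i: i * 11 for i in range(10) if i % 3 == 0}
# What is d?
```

{0: 0, 3: 33, 6: 66, 9: 99}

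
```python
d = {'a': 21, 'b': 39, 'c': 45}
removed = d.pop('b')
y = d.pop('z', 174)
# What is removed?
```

After line 1: d = {'a': 21, 'b': 39, 'c': 45}
After line 2 (pop 'b' returns 39): d = {'a': 21, 'c': 45}, removed = 39
After line 3 (pop 'z' missing, returns default 174): d = {'a': 21, 'c': 45}, y = 174

39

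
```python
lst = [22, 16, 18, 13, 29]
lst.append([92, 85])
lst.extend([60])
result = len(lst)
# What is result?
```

After line 1: lst = [22, 16, 18, 13, 29]
After line 2 (append adds [92, 85] as single element): lst = [22, 16, 18, 13, 29, [92, 85]]
After line 3 (extend unpacks [60], adds 60): lst = [22, 16, 18, 13, 29, [92, 85], 60]
After line 4: result = len(lst) = 7

7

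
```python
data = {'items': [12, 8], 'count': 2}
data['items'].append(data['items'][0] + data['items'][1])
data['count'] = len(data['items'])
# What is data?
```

After line 1: data = {'items': [12, 8], 'count': 2}
After line 2 (append 12 + 8 = 20): data = {'items': [12, 8, 20], 'count': 2}
After line 3 (count = len(items) = 3): data = {'items': [12, 8, 20], 'count': 3}

{'items': [12, 8, 20], 'count': 3}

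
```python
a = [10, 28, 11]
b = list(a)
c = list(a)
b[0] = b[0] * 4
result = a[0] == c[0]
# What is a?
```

After line 1: a = [10, 28, 11]
After line 2 (b = list(a), copy): a = [10, 28, 11], b = [10, 28, 11]
After line 3 (c = list(a) is a copy, new object): c = [10, 28, 11]
After line 4 (b[0] = 10 * 4 = 40; only b mutates (copy)): a = [10, 28, 11], b = [40, 28, 11], c = [10, 28, 11]
After line 5 (a[0] = 10, c[0] = 10; result = True)

[10, 28, 11]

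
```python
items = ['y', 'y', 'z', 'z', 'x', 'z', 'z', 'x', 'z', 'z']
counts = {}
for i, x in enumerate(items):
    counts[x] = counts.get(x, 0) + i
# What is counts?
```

Initial: counts = {}, items = ['y', 'y', 'z', 'z', 'x', 'z', 'z', 'x', 'z', 'z']
i=0, x='y': counts = {'y': 0}
i=1, x='y': counts = {'y': 1}
i=2, x='z': counts = {'y': 1, 'z': 2}
i=3, x='z': counts = {'y': 1, 'z': 5}
i=4, x='x': counts = {'y': 1, 'z': 5, 'x': 4}
i=5, x='z': counts = {'y': 1, 'z': 10, 'x': 4}
i=6, x='z': counts = {'y': 1, 'z': 16, 'x': 4}
i=7, x='x': counts = {'y': 1, 'z': 16, 'x': 11}
i=8, x='z': counts = {'y': 1, 'z': 24, 'x': 11}
i=9, x='z': counts = {'y': 1, 'z': 33, 'x': 11}

{'y': 1, 'z': 33, 'x': 11}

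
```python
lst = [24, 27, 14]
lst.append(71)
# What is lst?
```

[24, 27, 14, 71]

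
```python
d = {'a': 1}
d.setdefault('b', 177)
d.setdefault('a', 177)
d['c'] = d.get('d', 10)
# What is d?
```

After line 1: d = {'a': 1}
After line 2 (setdefault adds 'b'=177): d = {'a': 1, 'b': 177}
After line 3 (setdefault 'a' no-op, already exists): d = {'a': 1, 'b': 177}
After line 4 (get('d', 10) returns default since 'd' not in d): d = {'a': 1, 'b': 177, 'c': 10}

{'a': 1, 'b': 177, 'c': 10}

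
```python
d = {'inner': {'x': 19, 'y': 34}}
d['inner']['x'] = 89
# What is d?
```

After line 1: d = {'inner': {'x': 19, 'y': 34}}
After line 2 (inner x overwritten): d = {'inner': {'x': 89, 'y': 34}}

{'inner': {'x': 89, 'y': 34}}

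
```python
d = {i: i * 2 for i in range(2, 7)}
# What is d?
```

{2: 4, 3: 6, 4: 8, 5: 10, 6: 12}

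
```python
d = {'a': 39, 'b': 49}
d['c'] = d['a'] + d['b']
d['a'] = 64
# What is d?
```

After line 1: d = {'a': 39, 'b': 49}
After line 2 (d['c'] = 39 + 49): d = {'a': 39, 'b': 49, 'c': 88}
After line 3: d = {'a': 64, 'b': 49, 'c': 88}

{'a': 64, 'b': 49, 'c': 88}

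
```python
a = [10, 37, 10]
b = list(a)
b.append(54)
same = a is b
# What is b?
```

After line 1: a = [10, 37, 10]
After line 2 (b = list(a) is a shallow copy, new object): a = [10, 37, 10], b = [10, 37, 10]
After line 3 (append only mutates b): a = [10, 37, 10], b = [10, 37, 10, 54]
After line 4 (same = a is b; different objects -> False): same = False

[10, 37, 10, 54]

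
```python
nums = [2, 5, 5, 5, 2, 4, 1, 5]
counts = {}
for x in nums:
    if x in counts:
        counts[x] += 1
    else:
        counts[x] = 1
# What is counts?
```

Initial: counts = {}, nums = [2, 5, 5, 5, 2, 4, 1, 5]
See 2: counts = {2: 1}
See 5: counts = {2: 1, 5: 1}
See 5: counts = {2: 1, 5: 2}
See 5: counts = {2: 1, 5: 3}
See 2: counts = {2: 2, 5: 3}
See 4: counts = {2: 2, 5: 3, 4: 1}
See 1: counts = {2: 2, 5: 3, 4: 1, 1: 1}
See 5: counts = {2: 2, 5: 4, 4: 1, 1: 1}

{2: 2, 5: 4, 4: 1, 1: 1}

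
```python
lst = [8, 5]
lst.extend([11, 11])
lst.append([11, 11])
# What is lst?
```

After line 1: lst = [8, 5]
After line 2 (extend unpacks [11, 11]): lst = [8, 5, 11, 11]
After line 3 (append adds [11, 11] as single element): lst = [8, 5, 11, 11, [11, 11]]

[8, 5, 11, 11, [11, 11]]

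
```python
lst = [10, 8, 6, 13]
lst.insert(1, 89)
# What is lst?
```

[10, 89, 8, 6, 13]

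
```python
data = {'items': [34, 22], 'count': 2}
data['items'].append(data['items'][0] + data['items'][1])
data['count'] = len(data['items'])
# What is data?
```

After line 1: data = {'items': [34, 22], 'count': 2}
After line 2 (append 34 + 22 = 56): data = {'items': [34, 22, 56], 'count': 2}
After line 3 (count = len(items) = 3): data = {'items': [34, 22, 56], 'count': 3}

{'items': [34, 22, 56], 'count': 3}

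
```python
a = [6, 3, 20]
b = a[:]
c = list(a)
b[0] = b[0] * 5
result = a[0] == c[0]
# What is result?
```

After line 1: a = [6, 3, 20]
After line 2 (b = a[:], copy): a = [6, 3, 20], b = [6, 3, 20]
After line 3 (c = list(a) is a copy, new object): c = [6, 3, 20]
After line 4 (b[0] = 6 * 5 = 30; only b mutates (copy)): a = [6, 3, 20], b = [30, 3, 20], c = [6, 3, 20]
After line 5 (a[0] = 6, c[0] = 6; result = True)

True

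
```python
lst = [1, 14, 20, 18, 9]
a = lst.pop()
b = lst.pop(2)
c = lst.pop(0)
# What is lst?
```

After line 1: lst = [1, 14, 20, 18, 9]
After line 2 (pop() -> a = 9): lst = [1, 14, 20, 18]
After line 3 (pop(2) -> b = 20): lst = [1, 14, 18]
After line 4 (pop(0) -> c = 1): lst = [14, 18]

[14, 18]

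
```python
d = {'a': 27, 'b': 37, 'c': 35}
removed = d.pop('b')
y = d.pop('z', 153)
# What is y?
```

After line 1: d = {'a': 27, 'b': 37, 'c': 35}
After line 2 (pop 'b' returns 37): d = {'a': 27, 'c': 35}, removed = 37
After line 3 (pop 'z' missing, returns default 153): d = {'a': 27, 'c': 35}, y = 153

153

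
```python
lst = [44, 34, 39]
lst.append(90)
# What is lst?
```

[44, 34, 39, 90]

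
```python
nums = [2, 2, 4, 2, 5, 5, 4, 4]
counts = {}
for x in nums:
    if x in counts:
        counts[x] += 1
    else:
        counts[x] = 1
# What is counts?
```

Initial: counts = {}, nums = [2, 2, 4, 2, 5, 5, 4, 4]
See 2: counts = {2: 1}
See 2: counts = {2: 2}
See 4: counts = {2: 2, 4: 1}
See 2: counts = {2: 3, 4: 1}
See 5: counts = {2: 3, 4: 1, 5: 1}
See 5: counts = {2: 3, 4: 1, 5: 2}
See 4: counts = {2: 3, 4: 2, 5: 2}
See 4: counts = {2: 3, 4: 3, 5: 2}

{2: 3, 4: 3, 5: 2}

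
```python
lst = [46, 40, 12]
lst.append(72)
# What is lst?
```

[46, 40, 12, 72]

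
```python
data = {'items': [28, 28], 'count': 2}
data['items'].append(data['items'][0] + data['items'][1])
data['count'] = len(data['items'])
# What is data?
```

After line 1: data = {'items': [28, 28], 'count': 2}
After line 2 (append 28 + 28 = 56): data = {'items': [28, 28, 56], 'count': 2}
After line 3 (count = len(items) = 3): data = {'items': [28, 28, 56], 'count': 3}

{'items': [28, 28, 56], 'count': 3}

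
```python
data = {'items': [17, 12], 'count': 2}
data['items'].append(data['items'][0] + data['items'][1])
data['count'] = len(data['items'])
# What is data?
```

After line 1: data = {'items': [17, 12], 'count': 2}
After line 2 (append 17 + 12 = 29): data = {'items': [17, 12, 29], 'count': 2}
After line 3 (count = len(items) = 3): data = {'items': [17, 12, 29], 'count': 3}

{'items': [17, 12, 29], 'count': 3}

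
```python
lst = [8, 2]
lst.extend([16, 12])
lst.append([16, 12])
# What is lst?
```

After line 1: lst = [8, 2]
After line 2 (extend unpacks [16, 12]): lst = [8, 2, 16, 12]
After line 3 (append adds [16, 12] as single element): lst = [8, 2, 16, 12, [16, 12]]

[8, 2, 16, 12, [16, 12]]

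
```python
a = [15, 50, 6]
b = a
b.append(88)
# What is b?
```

After line 1: a = [15, 50, 6]
After line 2 (b = a is an alias, same object): a = [15, 50, 6], b = [15, 50, 6]
After line 3 (b.append mutates the shared list): a = [15, 50, 6, 88], b = [15, 50, 6, 88]

[15, 50, 6, 88]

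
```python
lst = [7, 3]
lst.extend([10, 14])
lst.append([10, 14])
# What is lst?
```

After line 1: lst = [7, 3]
After line 2 (extend unpacks [10, 14]): lst = [7, 3, 10, 14]
After line 3 (append adds [10, 14] as single element): lst = [7, 3, 10, 14, [10, 14]]

[7, 3, 10, 14, [10, 14]]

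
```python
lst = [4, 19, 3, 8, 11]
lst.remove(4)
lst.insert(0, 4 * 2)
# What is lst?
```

After line 1: lst = [4, 19, 3, 8, 11]
After line 2 (remove first 4): lst = [19, 3, 8, 11]
After line 3 (insert 8 at index 0): lst = [8, 19, 3, 8, 11]

[8, 19, 3, 8, 11]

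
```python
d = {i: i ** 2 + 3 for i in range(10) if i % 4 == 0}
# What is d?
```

{0: 3, 4: 19, 8: 67}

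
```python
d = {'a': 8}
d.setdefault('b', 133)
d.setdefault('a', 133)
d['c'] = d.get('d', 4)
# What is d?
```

After line 1: d = {'a': 8}
After line 2 (setdefault adds 'b'=133): d = {'a': 8, 'b': 133}
After line 3 (setdefault 'a' no-op, already exists): d = {'a': 8, 'b': 133}
After line 4 (get('d', 4) returns default since 'd' not in d): d = {'a': 8, 'b': 133, 'c': 4}

{'a': 8, 'b': 133, 'c': 4}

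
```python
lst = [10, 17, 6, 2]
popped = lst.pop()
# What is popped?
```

2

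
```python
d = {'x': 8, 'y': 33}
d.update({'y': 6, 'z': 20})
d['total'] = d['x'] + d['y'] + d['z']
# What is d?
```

After line 1: d = {'x': 8, 'y': 33}
After line 2 (y overwritten, z added): d = {'x': 8, 'y': 6, 'z': 20}
After line 3 (total = 8 + 6 + 20 = 34): d = {'x': 8, 'y': 6, 'z': 20, 'total': 34}

{'x': 8, 'y': 6, 'z': 20, 'total': 34}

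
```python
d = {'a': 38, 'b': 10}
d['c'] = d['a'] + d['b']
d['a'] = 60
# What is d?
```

After line 1: d = {'a': 38, 'b': 10}
After line 2 (d['c'] = 38 + 10): d = {'a': 38, 'b': 10, 'c': 48}
After line 3: d = {'a': 60, 'b': 10, 'c': 48}

{'a': 60, 'b': 10, 'c': 48}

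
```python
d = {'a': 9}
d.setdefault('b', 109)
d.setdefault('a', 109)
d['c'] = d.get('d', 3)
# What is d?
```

After line 1: d = {'a': 9}
After line 2 (setdefault adds 'b'=109): d = {'a': 9, 'b': 109}
After line 3 (setdefault 'a' no-op, already exists): d = {'a': 9, 'b': 109}
After line 4 (get('d', 3) returns default since 'd' not in d): d = {'a': 9, 'b': 109, 'c': 3}

{'a': 9, 'b': 109, 'c': 3}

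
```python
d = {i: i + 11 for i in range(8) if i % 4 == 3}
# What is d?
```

{3: 14, 7: 18}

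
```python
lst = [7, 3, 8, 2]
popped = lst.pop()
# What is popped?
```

2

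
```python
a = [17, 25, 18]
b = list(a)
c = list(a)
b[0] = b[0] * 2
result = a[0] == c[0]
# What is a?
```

After line 1: a = [17, 25, 18]
After line 2 (b = list(a), copy): a = [17, 25, 18], b = [17, 25, 18]
After line 3 (c = list(a) is a copy, new object): c = [17, 25, 18]
After line 4 (b[0] = 17 * 2 = 34; only b mutates (copy)): a = [17, 25, 18], b = [34, 25, 18], c = [17, 25, 18]
After line 5 (a[0] = 17, c[0] = 17; result = True)

[17, 25, 18]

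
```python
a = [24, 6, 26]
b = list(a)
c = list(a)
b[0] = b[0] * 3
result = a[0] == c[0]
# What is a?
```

After line 1: a = [24, 6, 26]
After line 2 (b = list(a), copy): a = [24, 6, 26], b = [24, 6, 26]
After line 3 (c = list(a) is a copy, new object): c = [24, 6, 26]
After line 4 (b[0] = 24 * 3 = 72; only b mutates (copy)): a = [24, 6, 26], b = [72, 6, 26], c = [24, 6, 26]
After line 5 (a[0] = 24, c[0] = 24; result = True)

[24, 6, 26]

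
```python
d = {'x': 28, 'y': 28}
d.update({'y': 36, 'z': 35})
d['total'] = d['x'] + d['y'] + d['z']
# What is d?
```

After line 1: d = {'x': 28, 'y': 28}
After line 2 (y overwritten, z added): d = {'x': 28, 'y': 36, 'z': 35}
After line 3 (total = 28 + 36 + 35 = 99): d = {'x': 28, 'y': 36, 'z': 35, 'total': 99}

{'x': 28, 'y': 36, 'z': 35, 'total': 99}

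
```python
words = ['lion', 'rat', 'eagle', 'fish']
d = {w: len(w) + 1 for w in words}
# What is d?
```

{'lion': 5, 'rat': 4, 'eagle': 6, 'fish': 5}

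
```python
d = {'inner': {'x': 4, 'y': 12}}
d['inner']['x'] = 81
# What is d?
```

After line 1: d = {'inner': {'x': 4, 'y': 12}}
After line 2 (inner x overwritten): d = {'inner': {'x': 81, 'y': 12}}

{'inner': {'x': 81, 'y': 12}}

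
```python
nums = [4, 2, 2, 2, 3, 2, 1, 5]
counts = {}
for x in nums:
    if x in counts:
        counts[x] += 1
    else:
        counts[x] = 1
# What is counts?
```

Initial: counts = {}, nums = [4, 2, 2, 2, 3, 2, 1, 5]
See 4: counts = {4: 1}
See 2: counts = {4: 1, 2: 1}
See 2: counts = {4: 1, 2: 2}
See 2: counts = {4: 1, 2: 3}
See 3: counts = {4: 1, 2: 3, 3: 1}
See 2: counts = {4: 1, 2: 4, 3: 1}
See 1: counts = {4: 1, 2: 4, 3: 1, 1: 1}
See 5: counts = {4: 1, 2: 4, 3: 1, 1: 1, 5: 1}

{4: 1, 2: 4, 3: 1, 1: 1, 5: 1}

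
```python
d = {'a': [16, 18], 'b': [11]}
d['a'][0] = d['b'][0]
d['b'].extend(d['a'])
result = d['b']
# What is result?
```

After line 1: d = {'a': [16, 18], 'b': [11]}
After line 2 (a[0] = b[0] = 11): d = {'a': [11, 18], 'b': [11]}
After line 3 (b.extend(a) appends [11, 18]): d = {'a': [11, 18], 'b': [11, 11, 18]}
After line 4: result = d['b'] = [11, 11, 18]

[11, 11, 18]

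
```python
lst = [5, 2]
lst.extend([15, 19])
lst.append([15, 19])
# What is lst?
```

After line 1: lst = [5, 2]
After line 2 (extend unpacks [15, 19]): lst = [5, 2, 15, 19]
After line 3 (append adds [15, 19] as single element): lst = [5, 2, 15, 19, [15, 19]]

[5, 2, 15, 19, [15, 19]]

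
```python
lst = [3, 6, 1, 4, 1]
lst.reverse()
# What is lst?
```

[1, 4, 1, 6, 3]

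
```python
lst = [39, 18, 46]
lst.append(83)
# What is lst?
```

[39, 18, 46, 83]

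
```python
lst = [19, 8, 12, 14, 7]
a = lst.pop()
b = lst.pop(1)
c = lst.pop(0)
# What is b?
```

After line 1: lst = [19, 8, 12, 14, 7]
After line 2 (pop() -> a = 7): lst = [19, 8, 12, 14]
After line 3 (pop(1) -> b = 8): lst = [19, 12, 14]
After line 4 (pop(0) -> c = 19): lst = [12, 14]

8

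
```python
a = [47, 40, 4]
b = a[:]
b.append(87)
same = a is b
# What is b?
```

After line 1: a = [47, 40, 4]
After line 2 (b = a[:] is a shallow copy, new object): a = [47, 40, 4], b = [47, 40, 4]
After line 3 (append only mutates b): a = [47, 40, 4], b = [47, 40, 4, 87]
After line 4 (same = a is b; different objects -> False): same = False

[47, 40, 4, 87]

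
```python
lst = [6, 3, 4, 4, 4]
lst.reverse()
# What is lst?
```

[4, 4, 4, 3, 6]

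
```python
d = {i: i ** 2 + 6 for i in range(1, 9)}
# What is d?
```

{1: 7, 2: 10, 3: 15, 4: 22, 5: 31, 6: 42, 7: 55, 8: 70}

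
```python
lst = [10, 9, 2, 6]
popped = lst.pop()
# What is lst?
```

[10, 9, 2]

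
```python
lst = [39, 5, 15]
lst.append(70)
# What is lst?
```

[39, 5, 15, 70]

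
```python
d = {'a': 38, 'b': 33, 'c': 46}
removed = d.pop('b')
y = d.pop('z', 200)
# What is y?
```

After line 1: d = {'a': 38, 'b': 33, 'c': 46}
After line 2 (pop 'b' returns 33): d = {'a': 38, 'c': 46}, removed = 33
After line 3 (pop 'z' missing, returns default 200): d = {'a': 38, 'c': 46}, y = 200

200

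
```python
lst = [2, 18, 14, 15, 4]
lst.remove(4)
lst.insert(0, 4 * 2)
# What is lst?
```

After line 1: lst = [2, 18, 14, 15, 4]
After line 2 (remove first 4): lst = [2, 18, 14, 15]
After line 3 (insert 8 at index 0): lst = [8, 2, 18, 14, 15]

[8, 2, 18, 14, 15]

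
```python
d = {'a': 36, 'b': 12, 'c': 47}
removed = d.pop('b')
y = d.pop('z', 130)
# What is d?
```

After line 1: d = {'a': 36, 'b': 12, 'c': 47}
After line 2 (pop 'b' returns 12): d = {'a': 36, 'c': 47}, removed = 12
After line 3 (pop 'z' missing, returns default 130): d = {'a': 36, 'c': 47}, y = 130

{'a': 36, 'c': 47}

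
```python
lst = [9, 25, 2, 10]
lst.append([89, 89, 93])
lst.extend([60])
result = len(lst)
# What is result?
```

After line 1: lst = [9, 25, 2, 10]
After line 2 (append adds [89, 89, 93] as single element): lst = [9, 25, 2, 10, [89, 89, 93]]
After line 3 (extend unpacks [60], adds 60): lst = [9, 25, 2, 10, [89, 89, 93], 60]
After line 4: result = len(lst) = 6

6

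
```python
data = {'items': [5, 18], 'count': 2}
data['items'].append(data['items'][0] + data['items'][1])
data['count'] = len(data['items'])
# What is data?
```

After line 1: data = {'items': [5, 18], 'count': 2}
After line 2 (append 5 + 18 = 23): data = {'items': [5, 18, 23], 'count': 2}
After line 3 (count = len(items) = 3): data = {'items': [5, 18, 23], 'count': 3}

{'items': [5, 18, 23], 'count': 3}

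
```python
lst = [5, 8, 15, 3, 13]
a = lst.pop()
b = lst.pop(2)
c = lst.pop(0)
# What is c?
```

After line 1: lst = [5, 8, 15, 3, 13]
After line 2 (pop() -> a = 13): lst = [5, 8, 15, 3]
After line 3 (pop(2) -> b = 15): lst = [5, 8, 3]
After line 4 (pop(0) -> c = 5): lst = [8, 3]

5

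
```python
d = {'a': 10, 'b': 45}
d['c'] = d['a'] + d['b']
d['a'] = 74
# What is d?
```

After line 1: d = {'a': 10, 'b': 45}
After line 2 (d['c'] = 10 + 45): d = {'a': 10, 'b': 45, 'c': 55}
After line 3: d = {'a': 74, 'b': 45, 'c': 55}

{'a': 74, 'b': 45, 'c': 55}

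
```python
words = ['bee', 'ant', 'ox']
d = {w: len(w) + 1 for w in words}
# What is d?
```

{'bee': 4, 'ant': 4, 'ox': 3}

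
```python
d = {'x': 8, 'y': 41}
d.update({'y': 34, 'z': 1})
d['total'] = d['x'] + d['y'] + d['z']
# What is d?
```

After line 1: d = {'x': 8, 'y': 41}
After line 2 (y overwritten, z added): d = {'x': 8, 'y': 34, 'z': 1}
After line 3 (total = 8 + 34 + 1 = 43): d = {'x': 8, 'y': 34, 'z': 1, 'total': 43}

{'x': 8, 'y': 34, 'z': 1, 'total': 43}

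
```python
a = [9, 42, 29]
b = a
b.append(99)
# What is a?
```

After line 1: a = [9, 42, 29]
After line 2 (b = a is an alias, same object): a = [9, 42, 29], b = [9, 42, 29]
After line 3 (b.append mutates the shared list): a = [9, 42, 29, 99], b = [9, 42, 29, 99]

[9, 42, 29, 99]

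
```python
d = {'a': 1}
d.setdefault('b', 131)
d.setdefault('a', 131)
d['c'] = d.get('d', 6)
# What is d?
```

After line 1: d = {'a': 1}
After line 2 (setdefault adds 'b'=131): d = {'a': 1, 'b': 131}
After line 3 (setdefault 'a' no-op, already exists): d = {'a': 1, 'b': 131}
After line 4 (get('d', 6) returns default since 'd' not in d): d = {'a': 1, 'b': 131, 'c': 6}

{'a': 1, 'b': 131, 'c': 6}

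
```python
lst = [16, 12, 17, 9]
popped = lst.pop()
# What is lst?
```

[16, 12, 17]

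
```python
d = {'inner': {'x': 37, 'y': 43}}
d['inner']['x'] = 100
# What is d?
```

After line 1: d = {'inner': {'x': 37, 'y': 43}}
After line 2 (inner x overwritten): d = {'inner': {'x': 100, 'y': 43}}

{'inner': {'x': 100, 'y': 43}}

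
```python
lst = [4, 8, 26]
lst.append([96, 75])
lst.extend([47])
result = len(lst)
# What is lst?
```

After line 1: lst = [4, 8, 26]
After line 2 (append adds [96, 75] as single element): lst = [4, 8, 26, [96, 75]]
After line 3 (extend unpacks [47], adds 47): lst = [4, 8, 26, [96, 75], 47]
After line 4: result = len(lst) = 5

[4, 8, 26, [96, 75], 47]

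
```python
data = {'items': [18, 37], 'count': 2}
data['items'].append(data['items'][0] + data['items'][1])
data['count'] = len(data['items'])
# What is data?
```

After line 1: data = {'items': [18, 37], 'count': 2}
After line 2 (append 18 + 37 = 55): data = {'items': [18, 37, 55], 'count': 2}
After line 3 (count = len(items) = 3): data = {'items': [18, 37, 55], 'count': 3}

{'items': [18, 37, 55], 'count': 3}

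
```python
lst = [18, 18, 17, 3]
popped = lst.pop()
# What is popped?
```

3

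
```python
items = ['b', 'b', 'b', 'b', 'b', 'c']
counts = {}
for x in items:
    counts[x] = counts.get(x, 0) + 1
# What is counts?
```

Initial: counts = {}, items = ['b', 'b', 'b', 'b', 'b', 'c']
See 'b': counts = {'b': 1}
See 'b': counts = {'b': 2}
See 'b': counts = {'b': 3}
See 'b': counts = {'b': 4}
See 'b': counts = {'b': 5}
See 'c': counts = {'b': 5, 'c': 1}

{'b': 5, 'c': 1}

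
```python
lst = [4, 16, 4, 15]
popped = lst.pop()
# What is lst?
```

[4, 16, 4]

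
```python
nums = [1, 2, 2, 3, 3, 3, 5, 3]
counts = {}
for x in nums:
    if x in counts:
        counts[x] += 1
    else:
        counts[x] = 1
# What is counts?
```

Initial: counts = {}, nums = [1, 2, 2, 3, 3, 3, 5, 3]
See 1: counts = {1: 1}
See 2: counts = {1: 1, 2: 1}
See 2: counts = {1: 1, 2: 2}
See 3: counts = {1: 1, 2: 2, 3: 1}
See 3: counts = {1: 1, 2: 2, 3: 2}
See 3: counts = {1: 1, 2: 2, 3: 3}
See 5: counts = {1: 1, 2: 2, 3: 3, 5: 1}
See 3: counts = {1: 1, 2: 2, 3: 4, 5: 1}

{1: 1, 2: 2, 3: 4, 5: 1}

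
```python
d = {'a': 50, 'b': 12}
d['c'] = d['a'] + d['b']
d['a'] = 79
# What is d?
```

After line 1: d = {'a': 50, 'b': 12}
After line 2 (d['c'] = 50 + 12): d = {'a': 50, 'b': 12, 'c': 62}
After line 3: d = {'a': 79, 'b': 12, 'c': 62}

{'a': 79, 'b': 12, 'c': 62}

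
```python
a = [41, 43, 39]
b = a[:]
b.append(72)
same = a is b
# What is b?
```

After line 1: a = [41, 43, 39]
After line 2 (b = a[:] is a shallow copy, new object): a = [41, 43, 39], b = [41, 43, 39]
After line 3 (append only mutates b): a = [41, 43, 39], b = [41, 43, 39, 72]
After line 4 (same = a is b; different objects -> False): same = False

[41, 43, 39, 72]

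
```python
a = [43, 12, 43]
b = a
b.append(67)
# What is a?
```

After line 1: a = [43, 12, 43]
After line 2 (b = a is an alias, same object): a = [43, 12, 43], b = [43, 12, 43]
After line 3 (b.append mutates the shared list): a = [43, 12, 43, 67], b = [43, 12, 43, 67]

[43, 12, 43, 67]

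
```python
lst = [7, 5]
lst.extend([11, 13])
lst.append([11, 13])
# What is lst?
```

After line 1: lst = [7, 5]
After line 2 (extend unpacks [11, 13]): lst = [7, 5, 11, 13]
After line 3 (append adds [11, 13] as single element): lst = [7, 5, 11, 13, [11, 13]]

[7, 5, 11, 13, [11, 13]]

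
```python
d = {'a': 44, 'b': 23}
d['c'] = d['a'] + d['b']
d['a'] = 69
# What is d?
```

After line 1: d = {'a': 44, 'b': 23}
After line 2 (d['c'] = 44 + 23): d = {'a': 44, 'b': 23, 'c': 67}
After line 3: d = {'a': 69, 'b': 23, 'c': 67}

{'a': 69, 'b': 23, 'c': 67}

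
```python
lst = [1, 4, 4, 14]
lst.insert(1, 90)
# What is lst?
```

[1, 90, 4, 4, 14]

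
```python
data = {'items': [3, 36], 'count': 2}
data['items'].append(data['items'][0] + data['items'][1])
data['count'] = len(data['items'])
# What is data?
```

After line 1: data = {'items': [3, 36], 'count': 2}
After line 2 (append 3 + 36 = 39): data = {'items': [3, 36, 39], 'count': 2}
After line 3 (count = len(items) = 3): data = {'items': [3, 36, 39], 'count': 3}

{'items': [3, 36, 39], 'count': 3}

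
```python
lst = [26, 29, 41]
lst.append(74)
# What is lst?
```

[26, 29, 41, 74]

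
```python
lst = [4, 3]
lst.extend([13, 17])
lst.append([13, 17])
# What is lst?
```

After line 1: lst = [4, 3]
After line 2 (extend unpacks [13, 17]): lst = [4, 3, 13, 17]
After line 3 (append adds [13, 17] as single element): lst = [4, 3, 13, 17, [13, 17]]

[4, 3, 13, 17, [13, 17]]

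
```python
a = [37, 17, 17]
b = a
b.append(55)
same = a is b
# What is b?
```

After line 1: a = [37, 17, 17]
After line 2 (b = a is an alias, same object): a = [37, 17, 17], b = [37, 17, 17]
After line 3 (b.append mutates the shared list): a = [37, 17, 17, 55], b = [37, 17, 17, 55]
After line 4 (same = a is b; same object -> True): same = True

[37, 17, 17, 55]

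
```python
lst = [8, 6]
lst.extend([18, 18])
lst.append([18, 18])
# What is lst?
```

After line 1: lst = [8, 6]
After line 2 (extend unpacks [18, 18]): lst = [8, 6, 18, 18]
After line 3 (append adds [18, 18] as single element): lst = [8, 6, 18, 18, [18, 18]]

[8, 6, 18, 18, [18, 18]]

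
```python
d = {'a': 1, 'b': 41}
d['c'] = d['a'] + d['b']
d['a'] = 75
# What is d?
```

After line 1: d = {'a': 1, 'b': 41}
After line 2 (d['c'] = 1 + 41): d = {'a': 1, 'b': 41, 'c': 42}
After line 3: d = {'a': 75, 'b': 41, 'c': 42}

{'a': 75, 'b': 41, 'c': 42}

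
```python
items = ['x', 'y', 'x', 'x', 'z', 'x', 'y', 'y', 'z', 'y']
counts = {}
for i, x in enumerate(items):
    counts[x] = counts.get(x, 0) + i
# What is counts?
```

Initial: counts = {}, items = ['x', 'y', 'x', 'x', 'z', 'x', 'y', 'y', 'z', 'y']
i=0, x='x': counts = {'x': 0}
i=1, x='y': counts = {'x': 0, 'y': 1}
i=2, x='x': counts = {'x': 2, 'y': 1}
i=3, x='x': counts = {'x': 5, 'y': 1}
i=4, x='z': counts = {'x': 5, 'y': 1, 'z': 4}
i=5, x='x': counts = {'x': 10, 'y': 1, 'z': 4}
i=6, x='y': counts = {'x': 10, 'y': 7, 'z': 4}
i=7, x='y': counts = {'x': 10, 'y': 14, 'z': 4}
i=8, x='z': counts = {'x': 10, 'y': 14, 'z': 12}
i=9, x='y': counts = {'x': 10, 'y': 23, 'z': 12}

{'x': 10, 'y': 23, 'z': 12}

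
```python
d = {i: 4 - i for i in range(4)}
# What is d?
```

{0: 4, 1: 3, 2: 2, 3: 1}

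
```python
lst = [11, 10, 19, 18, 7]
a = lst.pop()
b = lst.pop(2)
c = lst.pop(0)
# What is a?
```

After line 1: lst = [11, 10, 19, 18, 7]
After line 2 (pop() -> a = 7): lst = [11, 10, 19, 18]
After line 3 (pop(2) -> b = 19): lst = [11, 10, 18]
After line 4 (pop(0) -> c = 11): lst = [10, 18]

7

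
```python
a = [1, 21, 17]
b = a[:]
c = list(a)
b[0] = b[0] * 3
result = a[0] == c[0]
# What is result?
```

After line 1: a = [1, 21, 17]
After line 2 (b = a[:], copy): a = [1, 21, 17], b = [1, 21, 17]
After line 3 (c = list(a) is a copy, new object): c = [1, 21, 17]
After line 4 (b[0] = 1 * 3 = 3; only b mutates (copy)): a = [1, 21, 17], b = [3, 21, 17], c = [1, 21, 17]
After line 5 (a[0] = 1, c[0] = 1; result = True)

True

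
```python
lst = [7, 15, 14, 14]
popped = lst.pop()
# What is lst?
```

[7, 15, 14]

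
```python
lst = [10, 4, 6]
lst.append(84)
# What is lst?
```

[10, 4, 6, 84]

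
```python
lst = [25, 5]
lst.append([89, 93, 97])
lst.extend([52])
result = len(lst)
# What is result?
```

After line 1: lst = [25, 5]
After line 2 (append adds [89, 93, 97] as single element): lst = [25, 5, [89, 93, 97]]
After line 3 (extend unpacks [52], adds 52): lst = [25, 5, [89, 93, 97], 52]
After line 4: result = len(lst) = 4

4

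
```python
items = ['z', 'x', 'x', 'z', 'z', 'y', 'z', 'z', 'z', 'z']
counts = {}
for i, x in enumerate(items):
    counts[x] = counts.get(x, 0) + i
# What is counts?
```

Initial: counts = {}, items = ['z', 'x', 'x', 'z', 'z', 'y', 'z', 'z', 'z', 'z']
i=0, x='z': counts = {'z': 0}
i=1, x='x': counts = {'z': 0, 'x': 1}
i=2, x='x': counts = {'z': 0, 'x': 3}
i=3, x='z': counts = {'z': 3, 'x': 3}
i=4, x='z': counts = {'z': 7, 'x': 3}
i=5, x='y': counts = {'z': 7, 'x': 3, 'y': 5}
i=6, x='z': counts = {'z': 13, 'x': 3, 'y': 5}
i=7, x='z': counts = {'z': 20, 'x': 3, 'y': 5}
i=8, x='z': counts = {'z': 28, 'x': 3, 'y': 5}
i=9, x='z': counts = {'z': 37, 'x': 3, 'y': 5}

{'z': 37, 'x': 3, 'y': 5}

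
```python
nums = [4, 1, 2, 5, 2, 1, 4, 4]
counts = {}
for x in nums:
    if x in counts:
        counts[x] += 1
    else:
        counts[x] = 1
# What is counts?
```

Initial: counts = {}, nums = [4, 1, 2, 5, 2, 1, 4, 4]
See 4: counts = {4: 1}
See 1: counts = {4: 1, 1: 1}
See 2: counts = {4: 1, 1: 1, 2: 1}
See 5: counts = {4: 1, 1: 1, 2: 1, 5: 1}
See 2: counts = {4: 1, 1: 1, 2: 2, 5: 1}
See 1: counts = {4: 1, 1: 2, 2: 2, 5: 1}
See 4: counts = {4: 2, 1: 2, 2: 2, 5: 1}
See 4: counts = {4: 3, 1: 2, 2: 2, 5: 1}

{4: 3, 1: 2, 2: 2, 5: 1}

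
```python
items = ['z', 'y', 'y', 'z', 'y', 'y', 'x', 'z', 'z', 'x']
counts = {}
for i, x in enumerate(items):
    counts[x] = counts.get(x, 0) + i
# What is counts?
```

Initial: counts = {}, items = ['z', 'y', 'y', 'z', 'y', 'y', 'x', 'z', 'z', 'x']
i=0, x='z': counts = {'z': 0}
i=1, x='y': counts = {'z': 0, 'y': 1}
i=2, x='y': counts = {'z': 0, 'y': 3}
i=3, x='z': counts = {'z': 3, 'y': 3}
i=4, x='y': counts = {'z': 3, 'y': 7}
i=5, x='y': counts = {'z': 3, 'y': 12}
i=6, x='x': counts = {'z': 3, 'y': 12, 'x': 6}
i=7, x='z': counts = {'z': 10, 'y': 12, 'x': 6}
i=8, x='z': counts = {'z': 18, 'y': 12, 'x': 6}
i=9, x='x': counts = {'z': 18, 'y': 12, 'x': 15}

{'z': 18, 'y': 12, 'x': 15}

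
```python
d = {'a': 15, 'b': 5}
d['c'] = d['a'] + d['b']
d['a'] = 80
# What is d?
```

After line 1: d = {'a': 15, 'b': 5}
After line 2 (d['c'] = 15 + 5): d = {'a': 15, 'b': 5, 'c': 20}
After line 3: d = {'a': 80, 'b': 5, 'c': 20}

{'a': 80, 'b': 5, 'c': 20}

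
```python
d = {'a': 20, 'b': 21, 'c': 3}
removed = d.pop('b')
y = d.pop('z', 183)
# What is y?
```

After line 1: d = {'a': 20, 'b': 21, 'c': 3}
After line 2 (pop 'b' returns 21): d = {'a': 20, 'c': 3}, removed = 21
After line 3 (pop 'z' missing, returns default 183): d = {'a': 20, 'c': 3}, y = 183

183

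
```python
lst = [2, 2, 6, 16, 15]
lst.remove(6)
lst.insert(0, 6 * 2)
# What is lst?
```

After line 1: lst = [2, 2, 6, 16, 15]
After line 2 (remove first 6): lst = [2, 2, 16, 15]
After line 3 (insert 12 at index 0): lst = [12, 2, 2, 16, 15]

[12, 2, 2, 16, 15]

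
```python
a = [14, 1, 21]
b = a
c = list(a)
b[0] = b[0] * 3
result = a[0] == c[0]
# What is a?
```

After line 1: a = [14, 1, 21]
After line 2 (b = a, alias): a = [14, 1, 21], b = [14, 1, 21]
After line 3 (c = list(a) is a copy, new object): c = [14, 1, 21]
After line 4 (b[0] = 14 * 3 = 42; mutates shared a/b): a = b = [42, 1, 21], c = [14, 1, 21]
After line 5 (a[0] = 42, c[0] = 14; result = False)

[42, 1, 21]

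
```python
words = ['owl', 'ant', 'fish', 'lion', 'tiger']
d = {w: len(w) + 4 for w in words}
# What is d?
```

{'owl': 7, 'ant': 7, 'fish': 8, 'lion': 8, 'tiger': 9}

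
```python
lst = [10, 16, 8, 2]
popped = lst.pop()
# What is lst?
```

[10, 16, 8]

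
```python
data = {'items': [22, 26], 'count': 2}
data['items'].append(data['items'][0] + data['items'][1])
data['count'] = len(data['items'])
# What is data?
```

After line 1: data = {'items': [22, 26], 'count': 2}
After line 2 (append 22 + 26 = 48): data = {'items': [22, 26, 48], 'count': 2}
After line 3 (count = len(items) = 3): data = {'items': [22, 26, 48], 'count': 3}

{'items': [22, 26, 48], 'count': 3}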